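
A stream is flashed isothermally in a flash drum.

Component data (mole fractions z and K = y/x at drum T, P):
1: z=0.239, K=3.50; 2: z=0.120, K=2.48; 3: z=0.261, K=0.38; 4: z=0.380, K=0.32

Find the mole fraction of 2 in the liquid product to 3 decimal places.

x_2 = 0.088

Rachford–Rice: g(ψ) = Σ zᵢ(Kᵢ−1)/(1+ψ(Kᵢ−1)) = 0.
Check two-phase: ΣzᵢKᵢ = 1.355 > 1 and Σzᵢ/Kᵢ = 1.991 > 1, so g(0) = 0.355 > 0 and g(1) = -0.991 < 0.
Newton iteration, ψ⁰ = 0.5:
  ψ = 0.500: g = -0.2584, g' = -0.996 → ψ = 0.241
  ψ = 0.241: g = 0.0050, g' = -1.115 → ψ = 0.245
Converged at ψ = 0.245.
Compositions from xᵢ = zᵢ/(1+ψ(Kᵢ−1)), yᵢ = Kᵢxᵢ:
  1: x = 0.148, y = 0.519
  2: x = 0.088, y = 0.218
  3: x = 0.308, y = 0.117
  4: x = 0.456, y = 0.146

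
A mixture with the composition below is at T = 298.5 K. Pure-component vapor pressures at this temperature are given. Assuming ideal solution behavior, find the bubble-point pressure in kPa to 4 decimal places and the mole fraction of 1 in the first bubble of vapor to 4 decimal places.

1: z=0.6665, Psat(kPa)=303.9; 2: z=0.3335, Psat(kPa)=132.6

At the bubble point ψ → 0, so ΣzᵢKᵢ = 1 with Kᵢ = Pᵢˢᵃᵗ/P ⇒ P = ΣzᵢPᵢˢᵃᵗ.
P = 0.6665·303.9 + 0.3335·132.6 = 246.7714 kPa
yᵢ = zᵢPᵢˢᵃᵗ/P ⇒ y_1 = 0.6665·303.9/246.7714 = 0.8208

Pbub = 246.7714 kPa, y_1 = 0.8208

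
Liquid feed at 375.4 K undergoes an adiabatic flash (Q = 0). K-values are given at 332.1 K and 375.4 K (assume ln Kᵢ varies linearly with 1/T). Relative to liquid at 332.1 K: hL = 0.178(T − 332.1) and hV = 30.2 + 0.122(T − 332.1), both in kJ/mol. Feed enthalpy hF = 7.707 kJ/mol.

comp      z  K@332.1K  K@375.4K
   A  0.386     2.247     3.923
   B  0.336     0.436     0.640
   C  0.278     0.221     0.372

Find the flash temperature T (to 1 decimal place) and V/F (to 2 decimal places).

Adiabatic flash: solve Rachford–Rice at each trial T, then check hF = ψ·hV(T) + (1−ψ)·hL(T).
  T = 332.1 K: K = (2.247, 0.436, 0.221), RR gives ψ = 0.090, H_out = 2.727 kJ/mol
  T = 375.4 K: K = (3.923, 0.640, 0.372), RR gives ψ = 0.569, H_out = 23.507 kJ/mol
  T = 353.8 K: K = (3.022, 0.535, 0.292), RR gives ψ = 0.359, H_out = 14.281 kJ/mol
  T = 343.0 K: K = (2.620, 0.485, 0.255), RR gives ψ = 0.241, H_out = 9.057 kJ/mol
  T = 337.6 K: K = (2.431, 0.460, 0.238), RR gives ψ = 0.171, H_out = 6.104 kJ/mol
  T = 340.3 K: K = (2.524, 0.472, 0.246), RR gives ψ = 0.207, H_out = 7.618 kJ/mol
  T = 341.6 K: K = (2.570, 0.478, 0.251), RR gives ψ = 0.223, H_out = 8.320 kJ/mol
Linear interpolation between T = 340.3 (H_out = 7.618) and T = 341.6 (H_out = 8.320) on hF = 7.707 gives T ≈ 340.5 K, at which ψ = 0.21.

T = 340.5 K, V/F = 0.21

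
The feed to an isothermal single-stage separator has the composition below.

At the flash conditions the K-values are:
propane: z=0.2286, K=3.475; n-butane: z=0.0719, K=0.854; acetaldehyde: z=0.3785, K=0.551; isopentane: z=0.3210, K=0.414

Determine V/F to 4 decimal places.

Material balance + equilibrium reduce to Σ zᵢ(Kᵢ−1)/(1+V/F(Kᵢ−1)) = 0.
Check two-phase: ΣzᵢKᵢ = 1.1972 > 1 and Σzᵢ/Kᵢ = 1.6123 > 1, so g(0) = 0.1972 > 0 and g(1) = -0.6123 < 0.
Newton–Raphson from V/F = 0.5:
  V/F = 0.5000: g = -0.24367, g' = -0.6289 → V/F = 0.1125
  V/F = 0.1125: g = 0.05146, g' = -1.0692 → V/F = 0.1607
  V/F = 0.1607: g = 0.00323, g' = -0.9414 → V/F = 0.1641
Converged at V/F = 0.1641.

V/F = 0.1641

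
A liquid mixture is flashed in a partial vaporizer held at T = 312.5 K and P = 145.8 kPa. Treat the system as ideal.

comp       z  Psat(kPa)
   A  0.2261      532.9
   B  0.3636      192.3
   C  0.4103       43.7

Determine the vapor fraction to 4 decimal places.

Raoult's law: Kᵢ = Pᵢˢᵃᵗ/P = Pᵢˢᵃᵗ/145.8.
  K_A = 532.9/145.8 = 3.655007, K_B = 192.3/145.8 = 1.318930, K_C = 43.7/145.8 = 0.299726
Let ψ = V/F and solve Σ zᵢ(Kᵢ−1)/(1+ψ(Kᵢ−1)) = 0.
Feasibility: ΣzᵢKᵢ = 1.4289, Σzᵢ/Kᵢ = 1.7065 — both > 1, two phases present.
Newton–Raphson from ψ = 0.5:
  ψ = 0.5000: g = -0.08420, g' = -0.7981 → ψ = 0.3945
  ψ = 0.3945: g = -0.00080, g' = -0.7935 → ψ = 0.3935
Converged at ψ = 0.3935.

ψ = 0.3935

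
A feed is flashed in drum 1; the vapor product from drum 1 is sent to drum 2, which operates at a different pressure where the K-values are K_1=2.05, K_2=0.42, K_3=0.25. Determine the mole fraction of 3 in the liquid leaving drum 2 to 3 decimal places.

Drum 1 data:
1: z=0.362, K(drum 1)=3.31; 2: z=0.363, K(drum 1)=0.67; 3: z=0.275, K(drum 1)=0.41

Drum 1:
Let ψ₁ = V/F and solve Σ zᵢ(Kᵢ−1)/(1+ψ₁(Kᵢ−1)) = 0.
Feasibility: ΣzᵢKᵢ = 1.554, Σzᵢ/Kᵢ = 1.322 — both > 1, two phases present.
Iterate (Newton) starting at ψ₁ = 0.5:
  ψ₁ = 0.500: g = 0.0144, g' = -0.665 → ψ₁ = 0.522
Converged at ψ₁ = 0.522.
Drum-1 compositions:
  1: x = 0.164, y = 0.543
  2: x = 0.439, y = 0.294
  3: x = 0.397, y = 0.163
Drum-2 feed = drum-1 vapor: z₂ = (0.5433, 0.2938, 0.1629).
Drum 2:
Material balance + equilibrium reduce to Σ zᵢ(Kᵢ−1)/(1+ψ₂(Kᵢ−1)) = 0.
g(0) = ΣzᵢKᵢ − 1 = 0.278 and g(1) = 1 − Σzᵢ/Kᵢ = -0.616, so a root lies in (0, 1).
Iterate (Newton) starting at ψ₂ = 0.62:
  ψ₂ = 0.620: g = -0.1490, g' = -0.781 → ψ₂ = 0.429
  ψ₂ = 0.429: g = -0.0139, g' = -0.659 → ψ₂ = 0.408
Converged at ψ₂ = 0.408.
  1: x = 0.380, y = 0.780
  2: x = 0.385, y = 0.162
  3: x = 0.235, y = 0.059

x_3 (drum 2) = 0.235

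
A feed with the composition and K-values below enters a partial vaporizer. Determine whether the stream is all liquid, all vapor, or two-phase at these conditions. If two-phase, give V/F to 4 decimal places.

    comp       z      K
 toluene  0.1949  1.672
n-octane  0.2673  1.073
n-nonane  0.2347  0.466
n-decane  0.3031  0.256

all liquid

ΣzᵢKᵢ = 0.7996; Σzᵢ/Kᵢ = 2.0533.
Since ΣzᵢKᵢ < 1 the mixture is below its bubble point — single liquid phase.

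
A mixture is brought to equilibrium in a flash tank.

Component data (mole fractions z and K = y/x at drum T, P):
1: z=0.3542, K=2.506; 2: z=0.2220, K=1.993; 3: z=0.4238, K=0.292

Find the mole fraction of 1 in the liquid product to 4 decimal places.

Rachford–Rice: g(V/F) = Σ zᵢ(Kᵢ−1)/(1+V/F(Kᵢ−1)) = 0.
Feasibility: ΣzᵢKᵢ = 1.4538, Σzᵢ/Kᵢ = 1.7041 — both > 1, two phases present.
Newton iteration, V/F⁰ = 0.64:
  V/F = 0.6400: g = -0.14225, g' = -1.0004 → V/F = 0.4978
  V/F = 0.4978: g = -0.01098, g' = -0.8671 → V/F = 0.4852
  V/F = 0.4852: g = -0.00004, g' = -0.8608 → V/F = 0.4851
Converged at V/F = 0.4851.
Compositions from xᵢ = zᵢ/(1+V/F(Kᵢ−1)), yᵢ = Kᵢxᵢ:
  1: x = 0.2047, y = 0.5129
  2: x = 0.1498, y = 0.2986
  3: x = 0.6455, y = 0.1885

x_1 = 0.2047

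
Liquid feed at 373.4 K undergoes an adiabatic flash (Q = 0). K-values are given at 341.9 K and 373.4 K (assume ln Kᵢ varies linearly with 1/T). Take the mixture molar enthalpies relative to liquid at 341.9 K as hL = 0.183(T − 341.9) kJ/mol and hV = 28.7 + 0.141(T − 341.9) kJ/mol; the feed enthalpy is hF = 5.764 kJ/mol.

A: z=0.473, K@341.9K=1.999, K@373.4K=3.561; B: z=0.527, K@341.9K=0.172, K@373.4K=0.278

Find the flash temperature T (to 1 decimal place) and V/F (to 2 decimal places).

T = 348.0 K, V/F = 0.16

Adiabatic flash: solve Rachford–Rice at each trial T, then check hF = ψ·hV(T) + (1−ψ)·hL(T).
  T = 341.9 K: K = (1.999, 0.172), RR gives ψ = 0.044, H_out = 1.255 kJ/mol
  T = 373.4 K: K = (3.561, 0.278), RR gives ψ = 0.449, H_out = 18.066 kJ/mol
  T = 357.6 K: K = (2.700, 0.221), RR gives ψ = 0.297, H_out = 11.201 kJ/mol
  T = 349.8 K: K = (2.333, 0.196), RR gives ψ = 0.193, H_out = 6.912 kJ/mol
  T = 345.9 K: K = (2.164, 0.184), RR gives ψ = 0.127, H_out = 4.343 kJ/mol
  T = 347.9 K: K = (2.249, 0.190), RR gives ψ = 0.162, H_out = 5.706 kJ/mol
Linear interpolation between T = 347.9 (H_out = 5.706) and T = 349.8 (H_out = 6.912) on hF = 5.764 gives T ≈ 348.0 K, at which ψ = 0.16.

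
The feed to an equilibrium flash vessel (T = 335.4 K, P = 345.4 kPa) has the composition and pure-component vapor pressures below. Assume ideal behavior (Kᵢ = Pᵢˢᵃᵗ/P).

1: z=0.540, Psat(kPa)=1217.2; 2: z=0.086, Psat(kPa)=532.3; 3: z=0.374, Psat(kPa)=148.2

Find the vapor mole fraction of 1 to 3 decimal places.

y_1 = 0.577

Raoult's law: Kᵢ = Pᵢˢᵃᵗ/P = Pᵢˢᵃᵗ/345.4.
  K_1 = 1217.2/345.4 = 3.52403, K_2 = 532.3/345.4 = 1.54111, K_3 = 148.2/345.4 = 0.42907
Rachford–Rice: g(V/F) = Σ zᵢ(Kᵢ−1)/(1+V/F(Kᵢ−1)) = 0.
Feasibility: ΣzᵢKᵢ = 2.196, Σzᵢ/Kᵢ = 1.081 — both > 1, two phases present.
Iterate (Newton) starting at V/F = 0.7:
  V/F = 0.700: g = 0.1707, g' = -0.801 → V/F = 0.913
  V/F = 0.913: g = -0.0025, g' = -0.858 → V/F = 0.910
Converged at V/F = 0.910.
Compositions from xᵢ = zᵢ/(1+V/F(Kᵢ−1)), yᵢ = Kᵢxᵢ:
  1: x = 0.164, y = 0.577
  2: x = 0.058, y = 0.089
  3: x = 0.779, y = 0.334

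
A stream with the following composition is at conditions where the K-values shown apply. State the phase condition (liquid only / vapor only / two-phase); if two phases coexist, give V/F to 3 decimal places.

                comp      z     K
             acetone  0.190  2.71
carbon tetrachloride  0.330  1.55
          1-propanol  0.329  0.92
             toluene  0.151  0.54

vapor only

ΣzᵢKᵢ = 1.411; Σzᵢ/Kᵢ = 0.920.
Since Σzᵢ/Kᵢ < 1 the mixture is above its dew point — single vapor phase.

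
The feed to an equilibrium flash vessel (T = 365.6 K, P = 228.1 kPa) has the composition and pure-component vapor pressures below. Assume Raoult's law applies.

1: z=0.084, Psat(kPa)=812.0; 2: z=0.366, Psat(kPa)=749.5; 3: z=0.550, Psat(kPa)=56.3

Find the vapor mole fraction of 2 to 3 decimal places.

Raoult's law: Kᵢ = Pᵢˢᵃᵗ/P = Pᵢˢᵃᵗ/228.1.
  K_1 = 812.0/228.1 = 3.55984, K_2 = 749.5/228.1 = 3.28584, K_3 = 56.3/228.1 = 0.24682
Material balance + equilibrium reduce to Σ zᵢ(Kᵢ−1)/(1+V/F(Kᵢ−1)) = 0.
g(0) = ΣzᵢKᵢ − 1 = 0.637 and g(1) = 1 − Σzᵢ/Kᵢ = -1.363, so a root lies in (0, 1).
Newton–Raphson from V/F = 0.47:
  V/F = 0.470: g = -0.1403, g' = -1.305 → V/F = 0.363
  V/F = 0.363: g = -0.0008, g' = -1.310 → V/F = 0.362
Converged at V/F = 0.362.
Compositions from xᵢ = zᵢ/(1+V/F(Kᵢ−1)), yᵢ = Kᵢxᵢ:
  1: x = 0.044, y = 0.155
  2: x = 0.200, y = 0.658
  3: x = 0.756, y = 0.187

y_2 = 0.658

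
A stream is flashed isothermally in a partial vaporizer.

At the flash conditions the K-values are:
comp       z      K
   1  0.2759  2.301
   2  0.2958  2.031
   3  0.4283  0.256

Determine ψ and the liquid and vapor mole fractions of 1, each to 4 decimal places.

Material balance + equilibrium reduce to Σ zᵢ(Kᵢ−1)/(1+ψ(Kᵢ−1)) = 0.
g(0) = ΣzᵢKᵢ − 1 = 0.3453 and g(1) = 1 − Σzᵢ/Kᵢ = -0.9386, so a root lies in (0, 1).
Newton–Raphson from ψ = 0.5:
  ψ = 0.5000: g = -0.08870, g' = -0.9095 → ψ = 0.4025
  ψ = 0.4025: g = -0.00373, g' = -0.8413 → ψ = 0.3980
Converged at ψ = 0.3980.
Compositions from xᵢ = zᵢ/(1+ψ(Kᵢ−1)), yᵢ = Kᵢxᵢ:
  1: x = 0.1818, y = 0.4183
  2: x = 0.2097, y = 0.4260
  3: x = 0.6085, y = 0.1558

ψ = 0.3980, x_1 = 0.1818, y_1 = 0.4183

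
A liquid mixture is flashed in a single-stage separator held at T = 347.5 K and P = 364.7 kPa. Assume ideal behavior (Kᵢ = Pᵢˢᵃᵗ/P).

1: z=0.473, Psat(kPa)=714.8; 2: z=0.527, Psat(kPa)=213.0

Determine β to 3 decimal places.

Raoult's law: Kᵢ = Pᵢˢᵃᵗ/P = Pᵢˢᵃᵗ/364.7.
  K_1 = 714.8/364.7 = 1.95997, K_2 = 213.0/364.7 = 0.58404
Binary case is linear: z₁(K₁−1)(1+β(K₂−1)) + z₂(K₂−1)(1+β(K₁−1)) = 0
⇒ β = [z₁(K₁−1)+z₂(K₂−1)] / [−(K₁−1)(K₂−1)] = 0.2349/0.3993 = 0.588

β = 0.588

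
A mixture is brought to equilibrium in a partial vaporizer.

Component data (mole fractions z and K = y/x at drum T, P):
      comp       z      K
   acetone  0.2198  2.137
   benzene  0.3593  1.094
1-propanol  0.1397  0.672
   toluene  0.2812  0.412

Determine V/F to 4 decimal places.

V/F = 0.2010

Material balance + equilibrium reduce to Σ zᵢ(Kᵢ−1)/(1+V/F(Kᵢ−1)) = 0.
Check two-phase: ΣzᵢKᵢ = 1.0725 > 1 and Σzᵢ/Kᵢ = 1.3217 > 1, so g(0) = 0.0725 > 0 and g(1) = -0.3217 < 0.
Iterate (Newton) starting at V/F = 0.5:
  V/F = 0.5000: g = -0.09742, g' = -0.3350 → V/F = 0.2092
  V/F = 0.2092: g = -0.00271, g' = -0.3322 → V/F = 0.2010
Converged at V/F = 0.2010.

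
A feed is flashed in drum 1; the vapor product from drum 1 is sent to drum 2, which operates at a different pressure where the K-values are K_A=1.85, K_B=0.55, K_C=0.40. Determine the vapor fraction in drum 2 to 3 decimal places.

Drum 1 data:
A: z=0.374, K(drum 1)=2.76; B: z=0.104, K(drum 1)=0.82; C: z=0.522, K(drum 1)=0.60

Drum 1:
Material balance + equilibrium reduce to Σ zᵢ(Kᵢ−1)/(1+ψ₁(Kᵢ−1)) = 0.
Feasibility: ΣzᵢKᵢ = 1.431, Σzᵢ/Kᵢ = 1.132 — both > 1, two phases present.
Iterate (Newton) starting at ψ₁ = 0.5:
  ψ₁ = 0.500: g = 0.0686, g' = -0.462 → ψ₁ = 0.648
  ψ₁ = 0.648: g = 0.0044, g' = -0.409 → ψ₁ = 0.659
Converged at ψ₁ = 0.659.
Drum-1 compositions:
  A: x = 0.173, y = 0.478
  B: x = 0.118, y = 0.097
  C: x = 0.709, y = 0.425
Drum-2 feed = drum-1 vapor: z₂ = (0.4779, 0.0968, 0.4253).
Drum 2:
Material balance + equilibrium reduce to Σ zᵢ(Kᵢ−1)/(1+ψ₂(Kᵢ−1)) = 0.
Feasibility: ΣzᵢKᵢ = 1.108, Σzᵢ/Kᵢ = 1.498 — both > 1, two phases present.
Iterate (Newton) starting at ψ₂ = 0.5:
  ψ₂ = 0.500: g = -0.1356, g' = -0.515 → ψ₂ = 0.237
  ψ₂ = 0.237: g = -0.0079, g' = -0.472 → ψ₂ = 0.220
Converged at ψ₂ = 0.220.
  A: x = 0.403, y = 0.745
  B: x = 0.107, y = 0.059
  C: x = 0.490, y = 0.196

V/F (drum 2) = 0.220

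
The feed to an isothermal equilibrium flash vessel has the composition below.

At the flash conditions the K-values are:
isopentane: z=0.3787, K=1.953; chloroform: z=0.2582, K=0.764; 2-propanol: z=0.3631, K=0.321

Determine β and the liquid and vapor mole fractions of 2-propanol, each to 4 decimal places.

β = 0.1052, x_2-propanol = 0.3910, y_2-propanol = 0.1255

Rachford–Rice: g(β) = Σ zᵢ(Kᵢ−1)/(1+β(Kᵢ−1)) = 0.
Check two-phase: ΣzᵢKᵢ = 1.0534 > 1 and Σzᵢ/Kᵢ = 1.6630 > 1, so g(0) = 0.0534 > 0 and g(1) = -0.6630 < 0.
Newton iteration, β⁰ = 0.5:
  β = 0.5000: g = -0.19793, g' = -0.5600 → β = 0.1465
  β = 0.1465: g = -0.02023, g' = -0.4867 → β = 0.1050
  β = 0.1050: g = 0.00013, g' = -0.4934 → β = 0.1052
Converged at β = 0.1052.
Compositions from xᵢ = zᵢ/(1+β(Kᵢ−1)), yᵢ = Kᵢxᵢ:
  isopentane: x = 0.3442, y = 0.6722
  chloroform: x = 0.2648, y = 0.2023
  2-propanol: x = 0.3910, y = 0.1255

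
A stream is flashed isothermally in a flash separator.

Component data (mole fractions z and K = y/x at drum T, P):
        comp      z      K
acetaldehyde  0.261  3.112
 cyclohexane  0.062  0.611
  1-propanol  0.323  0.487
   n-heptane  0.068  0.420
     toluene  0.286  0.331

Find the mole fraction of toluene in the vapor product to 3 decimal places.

Rachford–Rice: g(ψ) = Σ zᵢ(Kᵢ−1)/(1+ψ(Kᵢ−1)) = 0.
Feasibility: ΣzᵢKᵢ = 1.131, Σzᵢ/Kᵢ = 1.875 — both > 1, two phases present.
Newton–Raphson from ψ = 0.63:
  ψ = 0.630: g = -0.4331, g' = -0.856 → ψ = 0.124
  ψ = 0.124: g = -0.0164, g' = -1.018 → ψ = 0.108
Converged at ψ = 0.108.
Compositions from xᵢ = zᵢ/(1+ψ(Kᵢ−1)), yᵢ = Kᵢxᵢ:
  acetaldehyde: x = 0.213, y = 0.661
  cyclohexane: x = 0.065, y = 0.040
  1-propanol: x = 0.342, y = 0.167
  n-heptane: x = 0.073, y = 0.030
  toluene: x = 0.308, y = 0.102

y_toluene = 0.102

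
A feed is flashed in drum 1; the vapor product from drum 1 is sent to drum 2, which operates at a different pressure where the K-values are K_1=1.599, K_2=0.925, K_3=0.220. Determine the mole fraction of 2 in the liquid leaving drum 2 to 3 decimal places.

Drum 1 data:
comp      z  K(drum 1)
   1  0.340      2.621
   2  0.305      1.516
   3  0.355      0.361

x_2 (drum 2) = 0.352

Drum 1:
Iterate (Newton) starting at ψ₁ = 0.5:
  ψ₁ = 0.500: g = 0.0962, g' = -0.637 → ψ₁ = 0.651
  ψ₁ = 0.651: g = -0.0025, g' = -0.682 → ψ₁ = 0.647
Converged at ψ₁ = 0.647.
Drum-1 compositions:
  1: x = 0.166, y = 0.435
  2: x = 0.229, y = 0.347
  3: x = 0.605, y = 0.219
Drum-2 feed = drum-1 vapor: z₂ = (0.4348, 0.3466, 0.2186).
Drum 2:
Let ψ₂ = V/F and solve Σ zᵢ(Kᵢ−1)/(1+ψ₂(Kᵢ−1)) = 0.
g(0) = ΣzᵢKᵢ − 1 = 0.064 and g(1) = 1 − Σzᵢ/Kᵢ = -0.640, so a root lies in (0, 1).
Iterate (Newton) starting at ψ₂ = 0.59:
  ψ₂ = 0.590: g = -0.1506, g' = -0.544 → ψ₂ = 0.313
  ψ₂ = 0.313: g = -0.0328, g' = -0.345 → ψ₂ = 0.218
  ψ₂ = 0.218: g = -0.0014, g' = -0.317 → ψ₂ = 0.213
Converged at ψ₂ = 0.213.
  1: x = 0.386, y = 0.616
  2: x = 0.352, y = 0.326
  3: x = 0.262, y = 0.058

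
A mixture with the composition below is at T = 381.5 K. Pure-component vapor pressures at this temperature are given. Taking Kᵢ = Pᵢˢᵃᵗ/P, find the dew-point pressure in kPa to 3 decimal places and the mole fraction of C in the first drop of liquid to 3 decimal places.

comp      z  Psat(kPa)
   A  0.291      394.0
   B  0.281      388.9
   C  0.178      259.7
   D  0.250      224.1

Pdew = 306.550 kPa, x_C = 0.210

At the dew point ψ → 1, so Σzᵢ/Kᵢ = 1 with Kᵢ = Pᵢˢᵃᵗ/P ⇒ 1/P = Σzᵢ/Pᵢˢᵃᵗ.
1/P = 0.291/394.0 + 0.281/388.9 + 0.178/259.7 + 0.250/224.1 = 0.003262 ⇒ P = 306.550 kPa
xᵢ = zᵢP/Pᵢˢᵃᵗ ⇒ x_C = 0.178·306.550/259.7 = 0.210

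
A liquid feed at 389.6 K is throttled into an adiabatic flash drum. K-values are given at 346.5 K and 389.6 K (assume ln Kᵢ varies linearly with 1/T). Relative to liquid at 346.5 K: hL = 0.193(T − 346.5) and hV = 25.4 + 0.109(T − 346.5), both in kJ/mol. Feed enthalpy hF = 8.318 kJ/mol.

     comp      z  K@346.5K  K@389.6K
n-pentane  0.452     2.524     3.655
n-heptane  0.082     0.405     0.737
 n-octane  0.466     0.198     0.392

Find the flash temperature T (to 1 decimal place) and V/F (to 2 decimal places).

T = 353.3 K, V/F = 0.28

Adiabatic flash: solve Rachford–Rice at each trial T, then check hF = ψ·hV(T) + (1−ψ)·hL(T).
  T = 346.5 K: K = (2.524, 0.405, 0.198), RR gives ψ = 0.226, H_out = 5.729 kJ/mol
  T = 389.6 K: K = (3.655, 0.737, 0.392), RR gives ψ = 0.590, H_out = 21.174 kJ/mol
  T = 368.1 K: K = (3.072, 0.556, 0.284), RR gives ψ = 0.401, H_out = 13.618 kJ/mol
  T = 357.3 K: K = (2.793, 0.477, 0.239), RR gives ψ = 0.315, H_out = 9.795 kJ/mol
  T = 351.9 K: K = (2.657, 0.440, 0.218), RR gives ψ = 0.271, H_out = 7.805 kJ/mol
  T = 354.6 K: K = (2.725, 0.458, 0.228), RR gives ψ = 0.293, H_out = 8.809 kJ/mol
  T = 353.2 K: K = (2.689, 0.449, 0.223), RR gives ψ = 0.282, H_out = 8.291 kJ/mol
Linear interpolation between T = 353.2 (H_out = 8.291) and T = 354.6 (H_out = 8.809) on hF = 8.318 gives T ≈ 353.3 K, at which ψ = 0.28.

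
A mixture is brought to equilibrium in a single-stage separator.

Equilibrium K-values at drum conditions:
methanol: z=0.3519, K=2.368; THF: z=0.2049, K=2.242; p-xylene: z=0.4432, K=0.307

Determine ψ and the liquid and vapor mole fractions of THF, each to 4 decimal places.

ψ = 0.4678, x_THF = 0.1296, y_THF = 0.2906

Material balance + equilibrium reduce to Σ zᵢ(Kᵢ−1)/(1+ψ(Kᵢ−1)) = 0.
Feasibility: ΣzᵢKᵢ = 1.4287, Σzᵢ/Kᵢ = 1.6836 — both > 1, two phases present.
Iterate (Newton) starting at ψ = 0.44:
  ψ = 0.4400: g = 0.02320, g' = -0.8293 → ψ = 0.4680
  ψ = 0.4680: g = -0.00010, g' = -0.8374 → ψ = 0.4678
Converged at ψ = 0.4678.
Compositions from xᵢ = zᵢ/(1+ψ(Kᵢ−1)), yᵢ = Kᵢxᵢ:
  methanol: x = 0.2146, y = 0.5081
  THF: x = 0.1296, y = 0.2906
  p-xylene: x = 0.6558, y = 0.2013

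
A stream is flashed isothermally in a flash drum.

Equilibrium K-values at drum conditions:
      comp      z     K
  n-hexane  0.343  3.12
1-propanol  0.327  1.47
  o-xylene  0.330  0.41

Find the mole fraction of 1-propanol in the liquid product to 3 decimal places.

Iterate (Newton) starting at β = 0.6:
  β = 0.600: g = 0.1385, g' = -0.618 → β = 0.824
  β = 0.824: g = -0.0036, g' = -0.677 → β = 0.819
Converged at β = 0.819.
Compositions from xᵢ = zᵢ/(1+β(Kᵢ−1)), yᵢ = Kᵢxᵢ:
  n-hexane: x = 0.125, y = 0.391
  1-propanol: x = 0.236, y = 0.347
  o-xylene: x = 0.639, y = 0.262

x_1-propanol = 0.236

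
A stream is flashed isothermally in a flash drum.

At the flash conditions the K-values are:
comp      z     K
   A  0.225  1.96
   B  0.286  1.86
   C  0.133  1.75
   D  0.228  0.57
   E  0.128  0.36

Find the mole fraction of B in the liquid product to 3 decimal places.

Rachford–Rice: g(β) = Σ zᵢ(Kᵢ−1)/(1+β(Kᵢ−1)) = 0.
g(0) = ΣzᵢKᵢ − 1 = 0.382 and g(1) = 1 − Σzᵢ/Kᵢ = -0.100, so a root lies in (0, 1).
Newton–Raphson from β = 0.5:
  β = 0.500: g = 0.1451, g' = -0.419 → β = 0.846
  β = 0.846: g = -0.0101, g' = -0.515 → β = 0.826
Converged at β = 0.826.
Compositions from xᵢ = zᵢ/(1+β(Kᵢ−1)), yᵢ = Kᵢxᵢ:
  A: x = 0.125, y = 0.246
  B: x = 0.167, y = 0.311
  C: x = 0.082, y = 0.144
  D: x = 0.354, y = 0.202
  E: x = 0.272, y = 0.098

x_B = 0.167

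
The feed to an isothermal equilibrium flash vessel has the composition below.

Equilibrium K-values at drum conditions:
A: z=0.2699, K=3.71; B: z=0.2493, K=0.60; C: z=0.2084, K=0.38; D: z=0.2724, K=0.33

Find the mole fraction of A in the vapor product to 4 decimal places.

Rachford–Rice: g(V/F) = Σ zᵢ(Kᵢ−1)/(1+V/F(Kᵢ−1)) = 0.
g(0) = ΣzᵢKᵢ − 1 = 0.3200 and g(1) = 1 − Σzᵢ/Kᵢ = -0.8621, so a root lies in (0, 1).
Newton–Raphson from V/F = 0.5:
  V/F = 0.5000: g = -0.27577, g' = -0.8645 → V/F = 0.1810
  V/F = 0.1810: g = 0.02998, g' = -1.1986 → V/F = 0.2060
  V/F = 0.2060: g = 0.00084, g' = -1.1335 → V/F = 0.2068
Converged at V/F = 0.2068.
Compositions from xᵢ = zᵢ/(1+V/F(Kᵢ−1)), yᵢ = Kᵢxᵢ:
  A: x = 0.1730, y = 0.6418
  B: x = 0.2718, y = 0.1631
  C: x = 0.2390, y = 0.0908
  D: x = 0.3162, y = 0.1043

y_A = 0.6418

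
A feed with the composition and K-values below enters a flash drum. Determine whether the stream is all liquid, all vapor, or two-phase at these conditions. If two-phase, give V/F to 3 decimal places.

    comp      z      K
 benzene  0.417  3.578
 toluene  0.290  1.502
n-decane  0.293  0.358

ΣzᵢKᵢ = 2.032; Σzᵢ/Kᵢ = 1.128.
Both exceed 1, so a two-phase solution exists.
Rachford–Rice: g(ψ) = Σ zᵢ(Kᵢ−1)/(1+ψ(Kᵢ−1)) = 0.
Newton iteration, ψ⁰ = 0.5:
  ψ = 0.500: g = 0.3090, g' = -0.838 → ψ = 0.869
  ψ = 0.869: g = 0.0077, g' = -0.917 → ψ = 0.877
Converged at ψ = 0.877.

two-phase, V/F = 0.877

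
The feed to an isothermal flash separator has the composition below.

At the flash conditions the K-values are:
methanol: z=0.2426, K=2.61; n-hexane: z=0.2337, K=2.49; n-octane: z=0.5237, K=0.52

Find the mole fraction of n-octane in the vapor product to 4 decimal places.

y_n-octane = 0.3970

Rachford–Rice: g(V/F) = Σ zᵢ(Kᵢ−1)/(1+V/F(Kᵢ−1)) = 0.
Feasibility: ΣzᵢKᵢ = 1.4874, Σzᵢ/Kᵢ = 1.1939 — both > 1, two phases present.
Iterate (Newton) starting at V/F = 0.31:
  V/F = 0.3100: g = 0.20342, g' = -0.6891 → V/F = 0.6052
  V/F = 0.6052: g = 0.02664, g' = -0.5445 → V/F = 0.6541
  V/F = 0.6541: g = 0.00016, g' = -0.5386 → V/F = 0.6544
Converged at V/F = 0.6544.
Compositions from xᵢ = zᵢ/(1+V/F(Kᵢ−1)), yᵢ = Kᵢxᵢ:
  methanol: x = 0.1181, y = 0.3083
  n-hexane: x = 0.1183, y = 0.2946
  n-octane: x = 0.7635, y = 0.3970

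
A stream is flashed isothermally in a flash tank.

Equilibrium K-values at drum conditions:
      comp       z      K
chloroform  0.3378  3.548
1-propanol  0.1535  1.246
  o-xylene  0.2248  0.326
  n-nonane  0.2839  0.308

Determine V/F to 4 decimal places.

Material balance + equilibrium reduce to Σ zᵢ(Kᵢ−1)/(1+V/F(Kᵢ−1)) = 0.
Feasibility: ΣzᵢKᵢ = 1.5505, Σzᵢ/Kᵢ = 1.8297 — both > 1, two phases present.
Iterate (Newton) starting at V/F = 0.5:
  V/F = 0.5000: g = -0.11680, g' = -0.9816 → V/F = 0.3810
  V/F = 0.3810: g = 0.00057, g' = -1.0080 → V/F = 0.3816
Converged at V/F = 0.3816.

V/F = 0.3816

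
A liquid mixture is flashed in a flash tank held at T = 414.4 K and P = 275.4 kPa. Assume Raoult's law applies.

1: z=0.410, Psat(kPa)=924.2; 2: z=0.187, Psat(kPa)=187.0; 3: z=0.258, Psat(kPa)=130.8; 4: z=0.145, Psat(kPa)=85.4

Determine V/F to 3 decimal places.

Raoult's law: Kᵢ = Pᵢˢᵃᵗ/P = Pᵢˢᵃᵗ/275.4.
  K_1 = 924.2/275.4 = 3.35585, K_2 = 187.0/275.4 = 0.67901, K_3 = 130.8/275.4 = 0.47495, K_4 = 85.4/275.4 = 0.31009
Rachford–Rice: g(V/F) = Σ zᵢ(Kᵢ−1)/(1+V/F(Kᵢ−1)) = 0.
Check two-phase: ΣzᵢKᵢ = 1.670 > 1 and Σzᵢ/Kᵢ = 1.408 > 1, so g(0) = 0.670 > 0 and g(1) = -0.408 < 0.
Iterate (Newton) starting at V/F = 0.5:
  V/F = 0.500: g = 0.0356, g' = -0.799 → V/F = 0.545
Converged at V/F = 0.545.

V/F = 0.545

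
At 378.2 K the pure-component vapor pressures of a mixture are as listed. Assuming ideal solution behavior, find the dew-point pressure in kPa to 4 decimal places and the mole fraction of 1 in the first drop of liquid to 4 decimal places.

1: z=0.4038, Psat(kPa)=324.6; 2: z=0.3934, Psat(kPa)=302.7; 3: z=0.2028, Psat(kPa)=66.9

Pdew = 179.3716 kPa, x_1 = 0.2231

At the dew point ψ → 1, so Σzᵢ/Kᵢ = 1 with Kᵢ = Pᵢˢᵃᵗ/P ⇒ 1/P = Σzᵢ/Pᵢˢᵃᵗ.
1/P = 0.4038/324.6 + 0.3934/302.7 + 0.2028/66.9 = 0.0055750 ⇒ P = 179.3716 kPa
xᵢ = zᵢP/Pᵢˢᵃᵗ ⇒ x_1 = 0.4038·179.3716/324.6 = 0.2231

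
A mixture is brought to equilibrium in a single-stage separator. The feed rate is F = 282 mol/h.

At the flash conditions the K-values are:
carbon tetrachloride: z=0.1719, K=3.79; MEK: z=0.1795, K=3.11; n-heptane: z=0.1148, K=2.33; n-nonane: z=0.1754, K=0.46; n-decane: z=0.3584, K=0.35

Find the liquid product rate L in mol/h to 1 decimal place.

L = 140.6 mol/h

Let β = V/F and solve Σ zᵢ(Kᵢ−1)/(1+β(Kᵢ−1)) = 0.
g(0) = ΣzᵢKᵢ − 1 = 0.6834 and g(1) = 1 − Σzᵢ/Kᵢ = -0.5576, so a root lies in (0, 1).
Newton iteration, β⁰ = 0.5:
  β = 0.5000: g = 0.00138, g' = -0.9241 → β = 0.5015
Converged at β = 0.5015.
Then V = β·F = 0.5015·282 = 141.4 mol/h and L = F − V = 140.6 mol/h.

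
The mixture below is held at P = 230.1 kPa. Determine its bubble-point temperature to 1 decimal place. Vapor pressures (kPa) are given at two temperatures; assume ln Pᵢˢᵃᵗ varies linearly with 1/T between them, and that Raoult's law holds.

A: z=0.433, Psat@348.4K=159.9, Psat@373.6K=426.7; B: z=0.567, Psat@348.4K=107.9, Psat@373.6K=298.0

T = 362.3 K

Bubble-point temperature: ΣzᵢPᵢˢᵃᵗ(T) = P. Interpolate ln Pᵢˢᵃᵗ = aᵢ + bᵢ/T.
  T = 348.4 K: ΣzᵢPᵢˢᵃᵗ = 130.42 kPa
  T = 373.6 K: ΣzᵢPᵢˢᵃᵗ = 353.73 kPa
  T = 361.0 K: ΣzᵢPᵢˢᵃᵗ = 218.55 kPa
  T = 367.3 K: ΣzᵢPᵢˢᵃᵗ = 279.19 kPa
  T = 364.1 K: ΣzᵢPᵢˢᵃᵗ = 246.80 kPa
  T = 362.6 K: ΣzᵢPᵢˢᵃᵗ = 232.76 kPa
Interpolating between 361.0 K and 362.6 K gives T ≈ 362.3 K.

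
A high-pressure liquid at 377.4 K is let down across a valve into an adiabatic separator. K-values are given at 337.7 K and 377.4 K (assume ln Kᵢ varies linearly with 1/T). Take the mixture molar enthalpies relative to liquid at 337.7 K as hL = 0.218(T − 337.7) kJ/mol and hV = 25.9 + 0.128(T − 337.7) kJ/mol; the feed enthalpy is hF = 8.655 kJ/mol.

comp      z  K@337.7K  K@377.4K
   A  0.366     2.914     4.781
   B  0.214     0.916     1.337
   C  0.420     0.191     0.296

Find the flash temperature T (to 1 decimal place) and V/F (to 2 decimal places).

T = 341.0 K, V/F = 0.31

Adiabatic flash: solve Rachford–Rice at each trial T, then check hF = ψ·hV(T) + (1−ψ)·hL(T).
  T = 337.7 K: K = (2.914, 0.916, 0.191), RR gives ψ = 0.278, H_out = 7.212 kJ/mol
  T = 377.4 K: K = (4.781, 1.337, 0.296), RR gives ψ = 0.575, H_out = 21.485 kJ/mol
  T = 357.5 K: K = (3.782, 1.118, 0.241), RR gives ψ = 0.442, H_out = 14.987 kJ/mol
  T = 347.6 K: K = (3.332, 1.015, 0.215), RR gives ψ = 0.367, H_out = 11.336 kJ/mol
  T = 342.6 K: K = (3.117, 0.964, 0.203), RR gives ψ = 0.324, H_out = 9.326 kJ/mol
  T = 340.1 K: K = (3.012, 0.940, 0.197), RR gives ψ = 0.302, H_out = 8.267 kJ/mol
  T = 341.4 K: K = (3.067, 0.952, 0.200), RR gives ψ = 0.314, H_out = 8.823 kJ/mol
Linear interpolation between T = 340.1 (H_out = 8.267) and T = 341.4 (H_out = 8.823) on hF = 8.655 gives T ≈ 341.0 K, at which ψ = 0.31.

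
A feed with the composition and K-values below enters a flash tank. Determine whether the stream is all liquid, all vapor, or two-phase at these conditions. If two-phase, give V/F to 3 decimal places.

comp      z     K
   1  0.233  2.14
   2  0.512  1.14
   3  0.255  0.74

all vapor

ΣzᵢKᵢ = 1.271; Σzᵢ/Kᵢ = 0.903.
Since Σzᵢ/Kᵢ < 1 the mixture is above its dew point — single vapor phase.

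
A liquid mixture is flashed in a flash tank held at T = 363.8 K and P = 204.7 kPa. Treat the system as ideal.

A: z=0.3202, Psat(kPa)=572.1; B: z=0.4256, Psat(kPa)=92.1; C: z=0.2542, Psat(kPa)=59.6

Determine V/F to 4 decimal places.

V/F = 0.1458

Raoult's law: Kᵢ = Pᵢˢᵃᵗ/P = Pᵢˢᵃᵗ/204.7.
  K_A = 572.1/204.7 = 2.794822, K_B = 92.1/204.7 = 0.449927, K_C = 59.6/204.7 = 0.291158
Material balance + equilibrium reduce to Σ zᵢ(Kᵢ−1)/(1+V/F(Kᵢ−1)) = 0.
g(0) = ΣzᵢKᵢ − 1 = 0.1604 and g(1) = 1 − Σzᵢ/Kᵢ = -0.9336, so a root lies in (0, 1).
Newton iteration, V/F⁰ = 0.65:
  V/F = 0.6500: g = -0.43329, g' = -0.9710 → V/F = 0.2037
  V/F = 0.2037: g = -0.05345, g' = -0.8909 → V/F = 0.1437
  V/F = 0.1437: g = 0.00199, g' = -0.9620 → V/F = 0.1458
Converged at V/F = 0.1458.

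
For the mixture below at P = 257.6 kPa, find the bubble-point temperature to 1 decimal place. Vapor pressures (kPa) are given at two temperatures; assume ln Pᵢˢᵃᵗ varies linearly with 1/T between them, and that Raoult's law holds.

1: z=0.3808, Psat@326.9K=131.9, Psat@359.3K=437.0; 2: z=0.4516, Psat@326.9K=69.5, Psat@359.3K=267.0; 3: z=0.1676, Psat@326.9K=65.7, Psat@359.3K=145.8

Bubble-point temperature: ΣzᵢPᵢˢᵃᵗ(T) = P. Interpolate ln Pᵢˢᵃᵗ = aᵢ + bᵢ/T.
  T = 326.9 K: ΣzᵢPᵢˢᵃᵗ = 92.63 kPa
  T = 359.3 K: ΣzᵢPᵢˢᵃᵗ = 311.42 kPa
  T = 343.1 K: ΣzᵢPᵢˢᵃᵗ = 174.27 kPa
  T = 351.2 K: ΣzᵢPᵢˢᵃᵗ = 234.38 kPa
  T = 355.2 K: ΣzᵢPᵢˢᵃᵗ = 270.09 kPa
  T = 353.2 K: ΣzᵢPᵢˢᵃᵗ = 251.70 kPa
  T = 354.2 K: ΣzᵢPᵢˢᵃᵗ = 260.76 kPa
Interpolating between 353.2 K and 354.2 K gives T ≈ 353.9 K.

T = 353.9 K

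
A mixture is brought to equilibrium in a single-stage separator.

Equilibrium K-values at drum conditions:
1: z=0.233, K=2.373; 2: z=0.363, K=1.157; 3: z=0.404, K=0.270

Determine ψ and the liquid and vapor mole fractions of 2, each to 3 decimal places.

Newton iteration, ψ⁰ = 0.42:
  ψ = 0.420: g = -0.1690, g' = -0.632 → ψ = 0.153
  ψ = 0.153: g = -0.0119, g' = -0.581 → ψ = 0.132
Converged at ψ = 0.132.
Compositions from xᵢ = zᵢ/(1+ψ(Kᵢ−1)), yᵢ = Kᵢxᵢ:
  1: x = 0.197, y = 0.468
  2: x = 0.356, y = 0.411
  3: x = 0.447, y = 0.121

ψ = 0.132, x_2 = 0.356, y_2 = 0.411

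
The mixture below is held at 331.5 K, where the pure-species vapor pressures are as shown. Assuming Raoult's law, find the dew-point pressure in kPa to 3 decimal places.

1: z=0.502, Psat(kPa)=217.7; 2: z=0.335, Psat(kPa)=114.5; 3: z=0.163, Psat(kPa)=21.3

At the dew point ψ → 1, so Σzᵢ/Kᵢ = 1 with Kᵢ = Pᵢˢᵃᵗ/P ⇒ 1/P = Σzᵢ/Pᵢˢᵃᵗ.
1/P = 0.502/217.7 + 0.335/114.5 + 0.163/21.3 = 0.012884 ⇒ P = 77.614 kPa

Pdew = 77.614 kPa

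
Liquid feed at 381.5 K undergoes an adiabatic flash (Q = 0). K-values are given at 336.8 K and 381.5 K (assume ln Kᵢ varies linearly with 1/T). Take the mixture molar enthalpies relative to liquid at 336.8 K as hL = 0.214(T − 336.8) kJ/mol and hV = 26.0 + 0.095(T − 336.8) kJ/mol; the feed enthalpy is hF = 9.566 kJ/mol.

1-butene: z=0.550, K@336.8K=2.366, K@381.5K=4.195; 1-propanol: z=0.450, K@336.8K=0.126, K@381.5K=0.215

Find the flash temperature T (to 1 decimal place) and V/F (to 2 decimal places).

Adiabatic flash: solve Rachford–Rice at each trial T, then check hF = ψ·hV(T) + (1−ψ)·hL(T).
  T = 336.8 K: K = (2.366, 0.126), RR gives ψ = 0.300, H_out = 7.796 kJ/mol
  T = 381.5 K: K = (4.195, 0.215), RR gives ψ = 0.560, H_out = 21.143 kJ/mol
  T = 359.1 K: K = (3.205, 0.167), RR gives ψ = 0.456, H_out = 15.427 kJ/mol
  T = 348.0 K: K = (2.769, 0.146), RR gives ψ = 0.390, H_out = 12.007 kJ/mol
  T = 342.4 K: K = (2.563, 0.136), RR gives ψ = 0.348, H_out = 10.026 kJ/mol
  T = 339.6 K: K = (2.463, 0.131), RR gives ψ = 0.325, H_out = 8.948 kJ/mol
  T = 341.0 K: K = (2.513, 0.133), RR gives ψ = 0.337, H_out = 9.495 kJ/mol
Linear interpolation between T = 341.0 (H_out = 9.495) and T = 342.4 (H_out = 10.026) on hF = 9.566 gives T ≈ 341.2 K, at which ψ = 0.34.

T = 341.2 K, V/F = 0.34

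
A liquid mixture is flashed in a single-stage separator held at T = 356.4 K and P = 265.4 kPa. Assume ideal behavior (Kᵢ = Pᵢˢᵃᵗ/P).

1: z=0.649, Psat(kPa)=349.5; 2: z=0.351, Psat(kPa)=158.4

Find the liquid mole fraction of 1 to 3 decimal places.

x_1 = 0.560

Raoult's law: Kᵢ = Pᵢˢᵃᵗ/P = Pᵢˢᵃᵗ/265.4.
  K_1 = 349.5/265.4 = 1.31688, K_2 = 158.4/265.4 = 0.59683
Let ψ = V/F and solve Σ zᵢ(Kᵢ−1)/(1+ψ(Kᵢ−1)) = 0.
Feasibility: ΣzᵢKᵢ = 1.064, Σzᵢ/Kᵢ = 1.081 — both > 1, two phases present.
Newton–Raphson from ψ = 0.5:
  ψ = 0.500: g = 0.0003, g' = -0.138 → ψ = 0.502
Converged at ψ = 0.502.
Compositions from xᵢ = zᵢ/(1+ψ(Kᵢ−1)), yᵢ = Kᵢxᵢ:
  1: x = 0.560, y = 0.737
  2: x = 0.440, y = 0.263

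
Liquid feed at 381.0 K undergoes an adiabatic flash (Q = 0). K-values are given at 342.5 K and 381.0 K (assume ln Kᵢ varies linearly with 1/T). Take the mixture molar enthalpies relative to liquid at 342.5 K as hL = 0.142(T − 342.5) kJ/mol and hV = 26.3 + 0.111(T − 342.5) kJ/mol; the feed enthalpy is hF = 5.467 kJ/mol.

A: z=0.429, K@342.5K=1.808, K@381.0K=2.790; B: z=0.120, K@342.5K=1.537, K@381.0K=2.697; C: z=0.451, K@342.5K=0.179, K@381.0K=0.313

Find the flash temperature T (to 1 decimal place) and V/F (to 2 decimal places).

T = 348.5 K, V/F = 0.18

Adiabatic flash: solve Rachford–Rice at each trial T, then check hF = ψ·hV(T) + (1−ψ)·hL(T).
  T = 342.5 K: K = (1.808, 1.537, 0.179), RR gives ψ = 0.066, H_out = 1.729 kJ/mol
  T = 381.0 K: K = (2.790, 2.697, 0.313), RR gives ψ = 0.544, H_out = 19.130 kJ/mol
  T = 361.8 K: K = (2.273, 2.068, 0.240), RR gives ψ = 0.355, H_out = 11.867 kJ/mol
  T = 352.1 K: K = (2.033, 1.789, 0.208), RR gives ψ = 0.232, H_out = 7.391 kJ/mol
  T = 347.3 K: K = (1.919, 1.660, 0.193), RR gives ψ = 0.156, H_out = 4.769 kJ/mol
  T = 349.7 K: K = (1.975, 1.724, 0.201), RR gives ψ = 0.196, H_out = 6.123 kJ/mol
Linear interpolation between T = 347.3 (H_out = 4.769) and T = 349.7 (H_out = 6.123) on hF = 5.467 gives T ≈ 348.5 K, at which ψ = 0.18.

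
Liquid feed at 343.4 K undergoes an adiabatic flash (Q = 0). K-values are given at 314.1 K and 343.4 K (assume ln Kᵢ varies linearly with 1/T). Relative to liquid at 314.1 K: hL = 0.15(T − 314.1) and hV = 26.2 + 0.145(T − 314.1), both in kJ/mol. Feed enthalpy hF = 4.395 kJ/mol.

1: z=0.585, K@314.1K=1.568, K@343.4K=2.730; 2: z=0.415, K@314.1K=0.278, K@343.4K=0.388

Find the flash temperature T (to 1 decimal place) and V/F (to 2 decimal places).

Adiabatic flash: solve Rachford–Rice at each trial T, then check hF = ψ·hV(T) + (1−ψ)·hL(T).
  T = 314.1 K: K = (1.568, 0.278), RR gives ψ = 0.080, H_out = 2.086 kJ/mol
  T = 343.4 K: K = (2.730, 0.388), RR gives ψ = 0.716, H_out = 23.049 kJ/mol
  T = 328.8 K: K = (2.097, 0.331), RR gives ψ = 0.496, H_out = 15.166 kJ/mol
  T = 321.5 K: K = (1.821, 0.304), RR gives ψ = 0.335, H_out = 9.881 kJ/mol
  T = 317.8 K: K = (1.691, 0.291), RR gives ψ = 0.225, H_out = 6.437 kJ/mol
  T = 316.0 K: K = (1.630, 0.285), RR gives ψ = 0.160, H_out = 4.463 kJ/mol
Linear interpolation between T = 314.1 (H_out = 2.086) and T = 316.0 (H_out = 4.463) on hF = 4.395 gives T ≈ 315.9 K, at which ψ = 0.16.

T = 315.9 K, V/F = 0.16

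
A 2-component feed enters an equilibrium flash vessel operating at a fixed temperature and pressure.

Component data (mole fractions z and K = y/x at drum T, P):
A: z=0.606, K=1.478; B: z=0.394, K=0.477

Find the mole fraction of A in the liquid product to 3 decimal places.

x_A = 0.522

Binary case is linear: z₁(K₁−1)(1+ψ(K₂−1)) + z₂(K₂−1)(1+ψ(K₁−1)) = 0
⇒ ψ = [z₁(K₁−1)+z₂(K₂−1)] / [−(K₁−1)(K₂−1)] = 0.0836/0.2500 = 0.334
Compositions from xᵢ = zᵢ/(1+ψ(Kᵢ−1)), yᵢ = Kᵢxᵢ:
  A: x = 0.522, y = 0.772
  B: x = 0.478, y = 0.228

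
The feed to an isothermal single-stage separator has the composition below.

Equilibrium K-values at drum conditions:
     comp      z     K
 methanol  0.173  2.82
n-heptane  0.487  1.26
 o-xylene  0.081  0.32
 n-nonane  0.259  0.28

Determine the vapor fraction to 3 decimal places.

ψ = 0.326

Let ψ = V/F and solve Σ zᵢ(Kᵢ−1)/(1+ψ(Kᵢ−1)) = 0.
Feasibility: ΣzᵢKᵢ = 1.200, Σzᵢ/Kᵢ = 1.626 — both > 1, two phases present.
Iterate (Newton) starting at ψ = 0.5:
  ψ = 0.500: g = -0.0979, g' = -0.597 → ψ = 0.336
  ψ = 0.336: g = -0.0055, g' = -0.545 → ψ = 0.326
Converged at ψ = 0.326.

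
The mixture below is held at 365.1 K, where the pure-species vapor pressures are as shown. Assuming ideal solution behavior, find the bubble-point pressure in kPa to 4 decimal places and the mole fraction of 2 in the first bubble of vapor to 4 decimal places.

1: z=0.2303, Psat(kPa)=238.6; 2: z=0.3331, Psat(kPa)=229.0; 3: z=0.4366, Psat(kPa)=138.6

Pbub = 191.7422 kPa, y_2 = 0.3978

At the bubble point ψ → 0, so ΣzᵢKᵢ = 1 with Kᵢ = Pᵢˢᵃᵗ/P ⇒ P = ΣzᵢPᵢˢᵃᵗ.
P = 0.2303·238.6 + 0.3331·229.0 + 0.4366·138.6 = 191.7422 kPa
yᵢ = zᵢPᵢˢᵃᵗ/P ⇒ y_2 = 0.3331·229.0/191.7422 = 0.3978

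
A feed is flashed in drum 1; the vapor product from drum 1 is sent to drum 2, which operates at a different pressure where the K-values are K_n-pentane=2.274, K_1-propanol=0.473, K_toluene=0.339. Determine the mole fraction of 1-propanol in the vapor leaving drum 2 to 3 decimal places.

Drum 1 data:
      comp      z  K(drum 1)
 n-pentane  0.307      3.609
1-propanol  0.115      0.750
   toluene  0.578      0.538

Drum 1:
Rachford–Rice: g(ψ₁) = Σ zᵢ(Kᵢ−1)/(1+ψ₁(Kᵢ−1)) = 0.
Feasibility: ΣzᵢKᵢ = 1.505, Σzᵢ/Kᵢ = 1.313 — both > 1, two phases present.
Newton iteration, ψ₁⁰ = 0.5:
  ψ₁ = 0.500: g = -0.0325, g' = -0.611 → ψ₁ = 0.447
  ψ₁ = 0.447: g = 0.0010, g' = -0.651 → ψ₁ = 0.448
Converged at ψ₁ = 0.448.
Drum-1 compositions:
  n-pentane: x = 0.141, y = 0.511
  1-propanol: x = 0.130, y = 0.097
  toluene: x = 0.729, y = 0.392
Drum-2 feed = drum-1 vapor: z₂ = (0.5107, 0.0971, 0.3922).
Drum 2:
Rachford–Rice: g(ψ₂) = Σ zᵢ(Kᵢ−1)/(1+ψ₂(Kᵢ−1)) = 0.
Check two-phase: ΣzᵢKᵢ = 1.340 > 1 and Σzᵢ/Kᵢ = 1.587 > 1, so g(0) = 0.340 > 0 and g(1) = -0.587 < 0.
Newton–Raphson from ψ₂ = 0.36:
  ψ₂ = 0.360: g = 0.0427, g' = -0.726 → ψ₂ = 0.419
Converged at ψ₂ = 0.419.
  n-pentane: x = 0.333, y = 0.757
  1-propanol: x = 0.125, y = 0.059
  toluene: x = 0.542, y = 0.184

y_1-propanol (drum 2) = 0.059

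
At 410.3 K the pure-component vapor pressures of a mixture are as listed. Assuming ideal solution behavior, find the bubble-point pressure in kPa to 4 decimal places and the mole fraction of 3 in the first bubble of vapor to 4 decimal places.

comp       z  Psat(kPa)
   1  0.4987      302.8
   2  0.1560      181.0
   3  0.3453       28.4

Pbub = 189.0489 kPa, y_3 = 0.0519

At the bubble point ψ → 0, so ΣzᵢKᵢ = 1 with Kᵢ = Pᵢˢᵃᵗ/P ⇒ P = ΣzᵢPᵢˢᵃᵗ.
P = 0.4987·302.8 + 0.1560·181.0 + 0.3453·28.4 = 189.0489 kPa
yᵢ = zᵢPᵢˢᵃᵗ/P ⇒ y_3 = 0.3453·28.4/189.0489 = 0.0519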